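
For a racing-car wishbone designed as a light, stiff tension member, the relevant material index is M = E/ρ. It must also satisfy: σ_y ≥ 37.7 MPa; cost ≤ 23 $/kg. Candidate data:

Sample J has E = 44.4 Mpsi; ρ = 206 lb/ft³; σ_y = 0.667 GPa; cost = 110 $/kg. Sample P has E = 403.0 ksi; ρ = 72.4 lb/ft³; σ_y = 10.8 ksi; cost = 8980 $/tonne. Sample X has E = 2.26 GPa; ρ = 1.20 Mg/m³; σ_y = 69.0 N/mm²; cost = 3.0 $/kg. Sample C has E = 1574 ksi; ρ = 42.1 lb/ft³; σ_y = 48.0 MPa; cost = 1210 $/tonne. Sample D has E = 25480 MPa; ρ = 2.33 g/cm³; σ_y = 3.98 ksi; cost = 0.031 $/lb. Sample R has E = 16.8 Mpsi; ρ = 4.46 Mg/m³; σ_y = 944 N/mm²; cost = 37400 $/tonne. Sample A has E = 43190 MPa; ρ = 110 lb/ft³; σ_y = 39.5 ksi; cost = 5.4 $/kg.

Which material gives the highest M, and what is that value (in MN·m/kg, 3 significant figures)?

Screen on constraints: σ_y ≥ 37.7 MPa; cost ≤ 23 $/kg. Survivors: sample P, sample X, sample C, sample A.
Putting every candidate on a common basis:
  sample P: E = 2.779 GPa, ρ = 1160 kg/m³
  sample X: E = 2.260 GPa, ρ = 1200 kg/m³
  sample C: E = 10.85 GPa, ρ = 674.4 kg/m³
  sample A: E = 43.19 GPa, ρ = 1762 kg/m³
  sample A: M = 24.5 MN·m/kg
  sample C: M = 16.1 MN·m/kg
  sample P: M = 2.40 MN·m/kg
  sample X: M = 1.88 MN·m/kg
Sample A ranks first.

sample A, M = 24.5 MN·m/kg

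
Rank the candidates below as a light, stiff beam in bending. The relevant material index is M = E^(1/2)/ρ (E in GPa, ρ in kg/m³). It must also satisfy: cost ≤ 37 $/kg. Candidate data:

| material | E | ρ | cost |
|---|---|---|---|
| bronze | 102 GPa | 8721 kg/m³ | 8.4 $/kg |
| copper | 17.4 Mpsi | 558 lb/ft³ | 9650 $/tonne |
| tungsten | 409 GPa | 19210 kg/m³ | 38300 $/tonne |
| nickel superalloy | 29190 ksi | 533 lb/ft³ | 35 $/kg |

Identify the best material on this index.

Screen on constraints: cost ≤ 37 $/kg. Survivors: bronze, copper, nickel superalloy.
Convert each candidate to consistent units, then evaluate M:
  bronze: E = 102.0 GPa, ρ = 8721 kg/m³
  copper: E = 120.0 GPa, ρ = 8938 kg/m³
  nickel superalloy: E = 201.3 GPa, ρ = 8538 kg/m³
  nickel superalloy: M = 1.66×10⁻³
  copper: M = 1.23×10⁻³
  bronze: M = 1.16×10⁻³
The maximum is for nickel superalloy.

nickel superalloy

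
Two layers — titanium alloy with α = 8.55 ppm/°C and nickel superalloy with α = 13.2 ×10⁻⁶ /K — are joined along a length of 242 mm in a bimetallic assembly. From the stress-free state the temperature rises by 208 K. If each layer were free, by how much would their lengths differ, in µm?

234 µm

Δα = |8.55 − 13.2|×10⁻⁶/K = 4.65×10⁻⁶/K.
ΔL_mismatch = Δα·L·ΔT = 4.65×10⁻⁶ × 242.0 mm × 208.0 K = 234 µm.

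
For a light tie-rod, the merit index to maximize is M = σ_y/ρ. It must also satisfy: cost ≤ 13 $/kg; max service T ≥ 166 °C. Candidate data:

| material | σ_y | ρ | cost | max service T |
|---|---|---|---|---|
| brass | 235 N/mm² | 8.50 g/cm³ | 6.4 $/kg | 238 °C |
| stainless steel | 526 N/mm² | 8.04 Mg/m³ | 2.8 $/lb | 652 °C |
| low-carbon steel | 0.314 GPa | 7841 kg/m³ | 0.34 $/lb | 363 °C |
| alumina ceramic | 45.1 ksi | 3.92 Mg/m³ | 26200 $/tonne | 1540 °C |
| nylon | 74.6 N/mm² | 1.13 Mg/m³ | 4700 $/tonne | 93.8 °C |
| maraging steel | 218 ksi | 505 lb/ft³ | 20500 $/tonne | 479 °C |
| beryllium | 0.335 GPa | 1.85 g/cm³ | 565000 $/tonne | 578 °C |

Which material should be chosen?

stainless steel

Screen on constraints: cost ≤ 13 $/kg; max service T ≥ 166 °C. Survivors: brass, stainless steel, low-carbon steel.
Putting every candidate on a common basis:
  brass: σ_y = 235.0 MPa, ρ = 8500 kg/m³
  stainless steel: σ_y = 526.0 MPa, ρ = 8040 kg/m³
  low-carbon steel: σ_y = 314.0 MPa, ρ = 7841 kg/m³
  stainless steel: M = 65.4 kN·m/kg
  low-carbon steel: M = 40.0 kN·m/kg
  brass: M = 27.6 kN·m/kg
Stainless steel has the largest M.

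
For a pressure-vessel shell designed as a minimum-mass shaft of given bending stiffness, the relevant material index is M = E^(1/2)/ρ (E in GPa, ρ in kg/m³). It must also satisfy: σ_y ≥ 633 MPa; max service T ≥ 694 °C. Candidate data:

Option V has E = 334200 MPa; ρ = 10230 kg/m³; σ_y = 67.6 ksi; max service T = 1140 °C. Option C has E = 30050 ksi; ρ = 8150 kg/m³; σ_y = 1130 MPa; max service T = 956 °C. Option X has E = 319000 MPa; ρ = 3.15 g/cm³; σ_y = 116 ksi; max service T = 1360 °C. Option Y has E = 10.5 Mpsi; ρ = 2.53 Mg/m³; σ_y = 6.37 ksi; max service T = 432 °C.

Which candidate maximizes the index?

option X

Screen on constraints: σ_y ≥ 633 MPa; max service T ≥ 694 °C. Survivors: option C, option X.
Putting every candidate on a common basis:
  option C: E = 207.2 GPa, ρ = 8150 kg/m³
  option X: E = 319.0 GPa, ρ = 3150 kg/m³
  option X: M = 5.67×10⁻³
  option C: M = 1.77×10⁻³
Option X has the largest M.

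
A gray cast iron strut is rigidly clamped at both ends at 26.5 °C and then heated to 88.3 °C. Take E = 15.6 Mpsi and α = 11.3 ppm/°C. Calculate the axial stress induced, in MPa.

E = 15.6 Mpsi = 107.6 GPa.
ΔT = 61.80 K. Constrained thermal stress σ = E·α·ΔT = 107.6×10³ MPa × 11.3×10⁻⁶ × 61.80 = 75.1 MPa (compressive).

75.1 MPa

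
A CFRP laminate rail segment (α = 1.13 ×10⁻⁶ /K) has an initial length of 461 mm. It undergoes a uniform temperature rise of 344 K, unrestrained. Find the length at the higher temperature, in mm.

ΔL = α·L₀·ΔT = 1.13×10⁻⁶ × 461 mm × 344.0 K = 0.179 mm.
L = L₀ + ΔL = 461 + 0.179 = 461.18 mm.

461.18 mm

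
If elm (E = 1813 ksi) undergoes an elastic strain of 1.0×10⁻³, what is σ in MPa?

E = 1813 ksi = 12.50 GPa.
σ = E·ε = 12500 MPa × 1.0×10⁻³ = 12.5 MPa.

12.5 MPa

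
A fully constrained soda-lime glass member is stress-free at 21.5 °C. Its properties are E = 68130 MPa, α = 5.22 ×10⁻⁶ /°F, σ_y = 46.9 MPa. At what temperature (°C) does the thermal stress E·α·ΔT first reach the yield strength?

94.8 °C

E = 68130 MPa = 68.13 GPa.
α = 5.22×10⁻⁶/°F × 9/5 = 9.40×10⁻⁶/K.
E·α·ΔT = 46.90 MPa ⇒ ΔT = 46.90 / (68.13×10³ × 9.40×10⁻⁶) = 73.26 K.
T = 21.5 + 73.26 = 94.76 °C.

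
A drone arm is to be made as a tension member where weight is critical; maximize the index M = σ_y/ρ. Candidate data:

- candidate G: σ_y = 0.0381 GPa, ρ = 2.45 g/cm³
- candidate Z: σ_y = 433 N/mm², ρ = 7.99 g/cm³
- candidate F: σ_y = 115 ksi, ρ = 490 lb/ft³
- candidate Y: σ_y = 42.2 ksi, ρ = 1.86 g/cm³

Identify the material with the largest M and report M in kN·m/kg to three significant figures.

candidate Y, M = 156 kN·m/kg

After converting to SI:
  candidate G: σ_y = 38.10 MPa, ρ = 2450 kg/m³
  candidate Z: σ_y = 433.0 MPa, ρ = 7990 kg/m³
  candidate F: σ_y = 792.9 MPa, ρ = 7849 kg/m³
  candidate Y: σ_y = 291.0 MPa, ρ = 1860 kg/m³
  candidate Y: M = 156 kN·m/kg
  candidate F: M = 101 kN·m/kg
  candidate Z: M = 54.2 kN·m/kg
  candidate G: M = 15.6 kN·m/kg
Candidate Y has the largest M.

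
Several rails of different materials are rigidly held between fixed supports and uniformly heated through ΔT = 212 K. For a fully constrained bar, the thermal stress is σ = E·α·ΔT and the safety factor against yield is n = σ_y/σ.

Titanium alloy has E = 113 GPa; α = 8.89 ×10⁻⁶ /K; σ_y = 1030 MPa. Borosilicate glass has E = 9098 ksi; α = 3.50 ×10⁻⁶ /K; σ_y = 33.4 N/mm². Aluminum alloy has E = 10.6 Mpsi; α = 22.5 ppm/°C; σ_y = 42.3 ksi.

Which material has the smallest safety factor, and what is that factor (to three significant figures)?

With everything in SI (GPa, ×10⁻⁶/K, MPa):
  titanium alloy: E = 113.0, α = 8.89, σ_y = 1030 → σ = 213 MPa, n = 4.84
  borosilicate glass: E = 62.73, α = 3.50, σ_y = 33.40 → σ = 46.5 MPa, n = 0.718
  aluminum alloy: E = 73.08, α = 22.5, σ_y = 291.6 → σ = 349 MPa, n = 0.837
Smallest n: borosilicate glass with n = 0.718.

borosilicate glass, n = 0.718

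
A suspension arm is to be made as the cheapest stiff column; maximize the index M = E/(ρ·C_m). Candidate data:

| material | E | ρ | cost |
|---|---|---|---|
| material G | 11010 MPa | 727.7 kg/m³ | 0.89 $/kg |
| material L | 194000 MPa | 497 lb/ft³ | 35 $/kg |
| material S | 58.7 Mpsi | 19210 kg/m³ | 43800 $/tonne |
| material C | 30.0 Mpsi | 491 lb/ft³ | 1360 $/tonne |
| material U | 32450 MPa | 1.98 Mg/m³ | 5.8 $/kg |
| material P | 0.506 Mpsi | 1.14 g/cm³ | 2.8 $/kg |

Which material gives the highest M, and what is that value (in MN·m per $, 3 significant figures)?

material C, M = 19.3 MN·m per $

Convert each candidate to consistent units, then evaluate M:
  material G: E = 11.01 GPa, ρ = 727.7 kg/m³, cost = 0.8900 $/kg
  material L: E = 194.0 GPa, ρ = 7961 kg/m³, cost = 35.00 $/kg
  material S: E = 404.7 GPa, ρ = 19210 kg/m³, cost = 43.80 $/kg
  material C: E = 206.8 GPa, ρ = 7865 kg/m³, cost = 1.360 $/kg
  material U: E = 32.45 GPa, ρ = 1980 kg/m³, cost = 5.800 $/kg
  material P: E = 3.489 GPa, ρ = 1140 kg/m³, cost = 2.800 $/kg
  material C: M = 19.3 MN·m per $
  material G: M = 17.0 MN·m per $
  material U: M = 2.83 MN·m per $
  material P: M = 1.09 MN·m per $
  material L: M = 0.696 MN·m per $
  material S: M = 0.481 MN·m per $
Material C has the largest M.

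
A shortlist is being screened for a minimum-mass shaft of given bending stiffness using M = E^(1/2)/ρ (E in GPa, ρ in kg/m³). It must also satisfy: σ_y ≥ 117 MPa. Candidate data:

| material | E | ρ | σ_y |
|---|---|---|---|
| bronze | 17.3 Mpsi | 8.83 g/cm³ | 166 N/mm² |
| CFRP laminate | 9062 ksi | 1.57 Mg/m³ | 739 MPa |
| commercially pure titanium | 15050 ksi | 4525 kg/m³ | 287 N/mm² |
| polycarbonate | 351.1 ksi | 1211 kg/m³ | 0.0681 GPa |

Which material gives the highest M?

Screen on constraints: σ_y ≥ 117 MPa. Survivors: bronze, CFRP laminate, commercially pure titanium.
In SI units:
  bronze: E = 119.3 GPa, ρ = 8830 kg/m³
  CFRP laminate: E = 62.48 GPa, ρ = 1570 kg/m³
  commercially pure titanium: E = 103.8 GPa, ρ = 4525 kg/m³
  CFRP laminate: M = 5.03×10⁻³
  commercially pure titanium: M = 2.25×10⁻³
  bronze: M = 1.24×10⁻³
Highest index: CFRP laminate.

CFRP laminate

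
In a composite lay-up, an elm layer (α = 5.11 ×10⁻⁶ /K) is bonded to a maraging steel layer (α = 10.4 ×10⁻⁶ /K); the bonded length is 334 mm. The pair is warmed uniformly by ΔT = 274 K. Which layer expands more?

maraging steel

α(elm) = 5.11×10⁻⁶/K vs α(maraging steel) = 10.4×10⁻⁶/K.
Higher α expands more for the same ΔT: maraging steel.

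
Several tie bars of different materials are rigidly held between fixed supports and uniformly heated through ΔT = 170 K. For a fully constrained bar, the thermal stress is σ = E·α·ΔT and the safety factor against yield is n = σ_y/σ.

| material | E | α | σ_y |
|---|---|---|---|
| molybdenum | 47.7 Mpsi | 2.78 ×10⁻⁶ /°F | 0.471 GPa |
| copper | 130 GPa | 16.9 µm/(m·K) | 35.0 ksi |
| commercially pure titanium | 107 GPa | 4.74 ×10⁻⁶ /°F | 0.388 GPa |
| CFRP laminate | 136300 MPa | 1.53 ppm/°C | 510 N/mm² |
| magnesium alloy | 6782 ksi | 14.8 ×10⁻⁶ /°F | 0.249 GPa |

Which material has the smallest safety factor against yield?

With everything in SI (GPa, ×10⁻⁶/K, MPa):
  molybdenum: E = 328.9, α = 5.00, σ_y = 471.0 → σ = 280 MPa, n = 1.68
  copper: E = 130.0, α = 16.9, σ_y = 241.3 → σ = 373 MPa, n = 0.646
  commercially pure titanium: E = 107.0, α = 8.53, σ_y = 388.0 → σ = 155 MPa, n = 2.50
  CFRP laminate: E = 136.3, α = 1.53, σ_y = 510.0 → σ = 35.5 MPa, n = 14.4
  magnesium alloy: E = 46.76, α = 26.6, σ_y = 249.0 → σ = 212 MPa, n = 1.18
Copper has the lowest safety factor, n = 0.646.

copper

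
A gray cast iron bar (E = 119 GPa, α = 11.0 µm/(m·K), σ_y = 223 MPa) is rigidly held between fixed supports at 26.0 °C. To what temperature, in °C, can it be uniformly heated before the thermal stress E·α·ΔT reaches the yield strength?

196 °C

E·α·ΔT = 223.0 MPa ⇒ ΔT = 223.0 / (119.0×10³ × 11.0×10⁻⁶) = 170.4 K.
T = 26.0 + 170.4 = 196.4 °C.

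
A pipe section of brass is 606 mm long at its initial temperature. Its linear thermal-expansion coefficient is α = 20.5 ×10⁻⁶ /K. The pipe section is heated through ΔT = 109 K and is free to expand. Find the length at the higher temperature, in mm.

ΔL = α·L₀·ΔT = 20.5×10⁻⁶ × 606 mm × 109.0 K = 1.35 mm.
L = L₀ + ΔL = 606 + 1.35 = 607.35 mm.

607.35 mm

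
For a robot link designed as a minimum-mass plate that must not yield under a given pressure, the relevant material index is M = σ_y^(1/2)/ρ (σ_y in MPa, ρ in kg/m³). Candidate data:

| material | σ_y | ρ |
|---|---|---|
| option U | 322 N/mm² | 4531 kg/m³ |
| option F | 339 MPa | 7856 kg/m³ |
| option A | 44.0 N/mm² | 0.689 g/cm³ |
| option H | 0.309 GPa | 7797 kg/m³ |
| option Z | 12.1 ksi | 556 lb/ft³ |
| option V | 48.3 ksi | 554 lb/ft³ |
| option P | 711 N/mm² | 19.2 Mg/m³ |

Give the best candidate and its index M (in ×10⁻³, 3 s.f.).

After converting to SI:
  option U: σ_y = 322.0 MPa, ρ = 4531 kg/m³
  option F: σ_y = 339.0 MPa, ρ = 7856 kg/m³
  option A: σ_y = 44.00 MPa, ρ = 689.0 kg/m³
  option H: σ_y = 309.0 MPa, ρ = 7797 kg/m³
  option Z: σ_y = 83.43 MPa, ρ = 8906 kg/m³
  option V: σ_y = 333.0 MPa, ρ = 8874 kg/m³
  option P: σ_y = 711.0 MPa, ρ = 19200 kg/m³
  option A: M = 9.63×10⁻³
  option U: M = 3.96×10⁻³
  option F: M = 2.34×10⁻³
  option H: M = 2.25×10⁻³
  option V: M = 2.06×10⁻³
  option P: M = 1.39×10⁻³
  option Z: M = 1.03×10⁻³
Option A ranks first.

option A, M = 9.63×10⁻³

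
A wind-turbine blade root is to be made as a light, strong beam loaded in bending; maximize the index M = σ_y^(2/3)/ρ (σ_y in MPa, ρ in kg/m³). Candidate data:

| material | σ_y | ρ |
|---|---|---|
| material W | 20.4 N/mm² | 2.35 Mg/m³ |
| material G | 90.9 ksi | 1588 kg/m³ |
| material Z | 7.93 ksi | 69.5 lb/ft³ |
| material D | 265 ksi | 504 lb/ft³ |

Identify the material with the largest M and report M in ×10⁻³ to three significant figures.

After converting to SI:
  material W: σ_y = 20.40 MPa, ρ = 2350 kg/m³
  material G: σ_y = 626.7 MPa, ρ = 1588 kg/m³
  material Z: σ_y = 54.68 MPa, ρ = 1113 kg/m³
  material D: σ_y = 1827 MPa, ρ = 8073 kg/m³
  material G: M = 46.1×10⁻³
  material D: M = 18.5×10⁻³
  material Z: M = 12.9×10⁻³
  material W: M = 3.18×10⁻³
Material G has the largest M.

material G, M = 46.1×10⁻³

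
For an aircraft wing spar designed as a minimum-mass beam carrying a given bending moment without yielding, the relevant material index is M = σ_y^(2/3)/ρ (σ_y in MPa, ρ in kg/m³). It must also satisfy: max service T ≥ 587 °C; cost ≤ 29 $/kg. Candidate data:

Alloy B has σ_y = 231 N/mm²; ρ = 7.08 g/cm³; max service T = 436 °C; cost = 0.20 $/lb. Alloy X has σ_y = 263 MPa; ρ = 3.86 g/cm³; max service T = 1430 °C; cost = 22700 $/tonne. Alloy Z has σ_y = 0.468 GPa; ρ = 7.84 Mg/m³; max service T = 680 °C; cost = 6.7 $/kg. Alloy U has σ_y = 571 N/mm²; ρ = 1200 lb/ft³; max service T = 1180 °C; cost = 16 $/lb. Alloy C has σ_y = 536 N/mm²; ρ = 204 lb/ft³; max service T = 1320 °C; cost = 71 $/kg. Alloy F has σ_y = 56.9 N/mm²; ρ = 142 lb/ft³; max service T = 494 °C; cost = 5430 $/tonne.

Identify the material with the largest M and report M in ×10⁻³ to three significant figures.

Screen on constraints: max service T ≥ 587 °C; cost ≤ 29 $/kg. Survivors: alloy X, alloy Z.
Convert each candidate to consistent units, then evaluate M:
  alloy X: σ_y = 263.0 MPa, ρ = 3860 kg/m³
  alloy Z: σ_y = 468.0 MPa, ρ = 7840 kg/m³
  alloy X: M = 10.6×10⁻³
  alloy Z: M = 7.69×10⁻³
Highest index: alloy X.

alloy X, M = 10.6×10⁻³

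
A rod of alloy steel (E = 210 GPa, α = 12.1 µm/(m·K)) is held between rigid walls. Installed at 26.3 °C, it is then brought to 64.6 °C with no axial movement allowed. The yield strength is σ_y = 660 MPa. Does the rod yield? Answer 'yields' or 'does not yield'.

does not yield

ΔT = 38.30 K. Constrained thermal stress σ = E·α·ΔT = 210.0×10³ MPa × 12.1×10⁻⁶ × 38.30 = 97.3 MPa (compressive).
Compare to σ_y = 660 MPa: σ < σ_y, so it does not yield.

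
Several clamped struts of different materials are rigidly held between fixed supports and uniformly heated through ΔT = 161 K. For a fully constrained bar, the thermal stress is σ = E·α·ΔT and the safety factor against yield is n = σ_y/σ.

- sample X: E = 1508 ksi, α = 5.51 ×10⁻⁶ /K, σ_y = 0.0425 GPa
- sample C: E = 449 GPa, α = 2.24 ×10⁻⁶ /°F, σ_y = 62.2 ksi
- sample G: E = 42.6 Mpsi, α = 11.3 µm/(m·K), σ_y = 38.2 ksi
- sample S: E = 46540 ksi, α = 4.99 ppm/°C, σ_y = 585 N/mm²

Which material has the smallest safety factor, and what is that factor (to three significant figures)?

In consistent units (E in GPa, α in ×10⁻⁶/K, σ_y in MPa):
  sample X: E = 10.40, α = 5.51, σ_y = 42.50 → σ = 9.22 MPa, n = 4.61
  sample C: E = 449.0, α = 4.03, σ_y = 428.9 → σ = 291 MPa, n = 1.47
  sample G: E = 293.7, α = 11.3, σ_y = 263.4 → σ = 534 MPa, n = 0.493
  sample S: E = 320.9, α = 4.99, σ_y = 585.0 → σ = 258 MPa, n = 2.27
Sample G has the lowest safety factor, n = 0.493.

sample G, n = 0.493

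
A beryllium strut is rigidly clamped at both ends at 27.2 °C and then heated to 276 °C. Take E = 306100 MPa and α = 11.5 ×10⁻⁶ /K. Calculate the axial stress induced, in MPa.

E = 306100 MPa = 306.1 GPa.
ΔT = 248.8 K. Constrained thermal stress σ = E·α·ΔT = 306.1×10³ MPa × 11.5×10⁻⁶ × 248.8 = 876 MPa (compressive).

876 MPa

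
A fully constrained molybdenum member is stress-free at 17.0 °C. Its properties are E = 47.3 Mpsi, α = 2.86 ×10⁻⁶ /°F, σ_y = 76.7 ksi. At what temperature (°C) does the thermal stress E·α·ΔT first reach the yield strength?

E = 47.3 Mpsi = 326.1 GPa.
α = 2.86×10⁻⁶/°F × 9/5 = 5.15×10⁻⁶/K.
σ_y = 76.7 ksi = 528.8 MPa.
E·α·ΔT = 528.8 MPa ⇒ ΔT = 528.8 / (326.1×10³ × 5.15×10⁻⁶) = 315.0 K.
T = 17.0 + 315.0 = 332.0 °C.

332 °C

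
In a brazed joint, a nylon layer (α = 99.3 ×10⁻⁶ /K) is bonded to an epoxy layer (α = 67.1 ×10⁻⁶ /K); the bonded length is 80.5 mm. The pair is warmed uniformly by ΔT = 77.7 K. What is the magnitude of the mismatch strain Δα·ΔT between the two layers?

2.50×10⁻³

Δα = |99.3 − 67.1|×10⁻⁶/K = 32.2×10⁻⁶/K.
Mismatch strain = Δα·ΔT = 32.2×10⁻⁶ × 77.7 = 2.50×10⁻³.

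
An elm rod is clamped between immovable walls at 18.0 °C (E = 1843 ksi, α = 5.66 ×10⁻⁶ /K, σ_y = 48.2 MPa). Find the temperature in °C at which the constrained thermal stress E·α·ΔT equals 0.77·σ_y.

E = 1843 ksi = 12.71 GPa.
E·α·ΔT = 37.11 MPa ⇒ ΔT = 37.11 / (12.71×10³ × 5.66×10⁻⁶) = 516.0 K.
T = 18.0 + 516.0 = 534.0 °C.

534 °C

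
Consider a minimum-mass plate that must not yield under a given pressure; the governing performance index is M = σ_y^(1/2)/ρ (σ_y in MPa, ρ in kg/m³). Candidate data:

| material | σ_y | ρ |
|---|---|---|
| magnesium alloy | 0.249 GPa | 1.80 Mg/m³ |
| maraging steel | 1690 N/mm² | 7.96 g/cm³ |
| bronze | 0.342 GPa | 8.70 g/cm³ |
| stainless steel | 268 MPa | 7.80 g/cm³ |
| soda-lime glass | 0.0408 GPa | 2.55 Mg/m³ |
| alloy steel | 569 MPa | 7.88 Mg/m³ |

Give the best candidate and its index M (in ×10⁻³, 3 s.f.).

magnesium alloy, M = 8.77×10⁻³

Convert each candidate to consistent units, then evaluate M:
  magnesium alloy: σ_y = 249.0 MPa, ρ = 1800 kg/m³
  maraging steel: σ_y = 1690 MPa, ρ = 7960 kg/m³
  bronze: σ_y = 342.0 MPa, ρ = 8700 kg/m³
  stainless steel: σ_y = 268.0 MPa, ρ = 7800 kg/m³
  soda-lime glass: σ_y = 40.80 MPa, ρ = 2550 kg/m³
  alloy steel: σ_y = 569.0 MPa, ρ = 7880 kg/m³
  magnesium alloy: M = 8.77×10⁻³
  maraging steel: M = 5.16×10⁻³
  alloy steel: M = 3.03×10⁻³
  soda-lime glass: M = 2.50×10⁻³
  bronze: M = 2.13×10⁻³
  stainless steel: M = 2.10×10⁻³
Magnesium alloy ranks first.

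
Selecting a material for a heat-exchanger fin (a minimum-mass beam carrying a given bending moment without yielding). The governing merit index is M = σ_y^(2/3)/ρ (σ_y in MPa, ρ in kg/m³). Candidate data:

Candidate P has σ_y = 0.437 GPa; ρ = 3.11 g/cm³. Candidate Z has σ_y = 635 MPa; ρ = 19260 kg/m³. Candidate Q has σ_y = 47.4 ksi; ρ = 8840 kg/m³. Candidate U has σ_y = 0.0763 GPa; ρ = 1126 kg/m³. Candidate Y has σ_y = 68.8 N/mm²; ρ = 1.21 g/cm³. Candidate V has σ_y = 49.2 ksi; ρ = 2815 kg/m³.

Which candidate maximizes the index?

In SI units:
  candidate P: σ_y = 437.0 MPa, ρ = 3110 kg/m³
  candidate Z: σ_y = 635.0 MPa, ρ = 19260 kg/m³
  candidate Q: σ_y = 326.8 MPa, ρ = 8840 kg/m³
  candidate U: σ_y = 76.30 MPa, ρ = 1126 kg/m³
  candidate Y: σ_y = 68.80 MPa, ρ = 1210 kg/m³
  candidate V: σ_y = 339.2 MPa, ρ = 2815 kg/m³
  candidate P: M = 18.5×10⁻³
  candidate V: M = 17.3×10⁻³
  candidate U: M = 16.0×10⁻³
  candidate Y: M = 13.9×10⁻³
  candidate Q: M = 5.37×10⁻³
  candidate Z: M = 3.84×10⁻³
Candidate P has the largest M.

candidate P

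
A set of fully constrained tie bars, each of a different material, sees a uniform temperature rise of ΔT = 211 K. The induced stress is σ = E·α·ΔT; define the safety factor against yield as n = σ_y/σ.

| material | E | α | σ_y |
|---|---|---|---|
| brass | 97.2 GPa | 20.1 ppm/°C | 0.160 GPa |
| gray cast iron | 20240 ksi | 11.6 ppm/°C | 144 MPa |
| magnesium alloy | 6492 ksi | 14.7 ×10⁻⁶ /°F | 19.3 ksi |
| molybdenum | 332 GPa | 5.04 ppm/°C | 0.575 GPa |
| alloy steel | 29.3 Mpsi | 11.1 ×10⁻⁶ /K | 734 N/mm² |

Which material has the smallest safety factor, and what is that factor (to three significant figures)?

brass, n = 0.388

In consistent units (E in GPa, α in ×10⁻⁶/K, σ_y in MPa):
  brass: E = 97.20, α = 20.1, σ_y = 160.0 → σ = 412 MPa, n = 0.388
  gray cast iron: E = 139.5, α = 11.6, σ_y = 144.0 → σ = 342 MPa, n = 0.422
  magnesium alloy: E = 44.76, α = 26.5, σ_y = 133.1 → σ = 250 MPa, n = 0.532
  molybdenum: E = 332.0, α = 5.04, σ_y = 575.0 → σ = 353 MPa, n = 1.63
  alloy steel: E = 202.0, α = 11.1, σ_y = 734.0 → σ = 473 MPa, n = 1.55
Brass has the lowest safety factor, n = 0.388.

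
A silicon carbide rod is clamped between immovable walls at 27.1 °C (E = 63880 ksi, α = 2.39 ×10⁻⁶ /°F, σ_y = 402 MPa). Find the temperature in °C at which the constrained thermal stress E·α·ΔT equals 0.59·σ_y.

E = 63880 ksi = 440.4 GPa.
α = 2.39×10⁻⁶/°F × 9/5 = 4.30×10⁻⁶/K.
E·α·ΔT = 237.2 MPa ⇒ ΔT = 237.2 / (440.4×10³ × 4.30×10⁻⁶) = 125.2 K.
T = 27.1 + 125.2 = 152.3 °C.

152 °C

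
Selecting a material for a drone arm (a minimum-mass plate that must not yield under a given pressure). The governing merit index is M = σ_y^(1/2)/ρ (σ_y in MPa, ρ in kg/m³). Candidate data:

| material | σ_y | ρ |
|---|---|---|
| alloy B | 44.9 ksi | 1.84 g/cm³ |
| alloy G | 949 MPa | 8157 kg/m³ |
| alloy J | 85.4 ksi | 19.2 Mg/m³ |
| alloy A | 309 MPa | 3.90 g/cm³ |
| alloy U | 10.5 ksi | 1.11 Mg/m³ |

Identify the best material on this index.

alloy B

In SI units:
  alloy B: σ_y = 309.6 MPa, ρ = 1840 kg/m³
  alloy G: σ_y = 949.0 MPa, ρ = 8157 kg/m³
  alloy J: σ_y = 588.8 MPa, ρ = 19200 kg/m³
  alloy A: σ_y = 309.0 MPa, ρ = 3900 kg/m³
  alloy U: σ_y = 72.39 MPa, ρ = 1110 kg/m³
  alloy B: M = 9.56×10⁻³
  alloy U: M = 7.67×10⁻³
  alloy A: M = 4.51×10⁻³
  alloy G: M = 3.78×10⁻³
  alloy J: M = 1.26×10⁻³
Alloy B has the largest M.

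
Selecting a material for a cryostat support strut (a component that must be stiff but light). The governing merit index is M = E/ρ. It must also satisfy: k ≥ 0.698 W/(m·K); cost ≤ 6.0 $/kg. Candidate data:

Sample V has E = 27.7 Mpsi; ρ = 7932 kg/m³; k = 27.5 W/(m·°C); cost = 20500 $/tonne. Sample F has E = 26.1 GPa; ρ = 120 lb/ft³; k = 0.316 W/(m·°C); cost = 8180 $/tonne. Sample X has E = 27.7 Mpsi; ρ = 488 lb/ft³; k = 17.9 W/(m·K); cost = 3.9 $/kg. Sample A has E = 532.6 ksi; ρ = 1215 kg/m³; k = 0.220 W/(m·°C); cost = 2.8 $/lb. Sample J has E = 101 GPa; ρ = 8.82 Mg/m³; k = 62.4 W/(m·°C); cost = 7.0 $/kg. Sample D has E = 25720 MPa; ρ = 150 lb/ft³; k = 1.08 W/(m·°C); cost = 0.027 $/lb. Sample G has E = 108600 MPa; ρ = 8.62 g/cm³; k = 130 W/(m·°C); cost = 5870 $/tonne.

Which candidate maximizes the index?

sample X

Screen on constraints: k ≥ 0.698 W/(m·K); cost ≤ 6.0 $/kg. Survivors: sample X, sample D, sample G.
Normalizing units and computing the index:
  sample X: E = 191.0 GPa, ρ = 7817 kg/m³
  sample D: E = 25.72 GPa, ρ = 2403 kg/m³
  sample G: E = 108.6 GPa, ρ = 8620 kg/m³
  sample X: M = 24.4 MN·m/kg
  sample G: M = 12.6 MN·m/kg
  sample D: M = 10.7 MN·m/kg
Sample X ranks first.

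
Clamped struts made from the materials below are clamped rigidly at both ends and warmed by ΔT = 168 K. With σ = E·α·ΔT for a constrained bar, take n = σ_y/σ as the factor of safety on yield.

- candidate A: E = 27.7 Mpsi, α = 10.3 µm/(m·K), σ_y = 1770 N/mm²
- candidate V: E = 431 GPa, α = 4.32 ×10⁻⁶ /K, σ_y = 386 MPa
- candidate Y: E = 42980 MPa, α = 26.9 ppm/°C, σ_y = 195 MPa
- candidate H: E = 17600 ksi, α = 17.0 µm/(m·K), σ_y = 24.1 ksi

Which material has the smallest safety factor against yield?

candidate H

With everything in SI (GPa, ×10⁻⁶/K, MPa):
  candidate A: E = 191.0, α = 10.3, σ_y = 1770 → σ = 330 MPa, n = 5.36
  candidate V: E = 431.0, α = 4.32, σ_y = 386.0 → σ = 313 MPa, n = 1.23
  candidate Y: E = 42.98, α = 26.9, σ_y = 195.0 → σ = 194 MPa, n = 1.00
  candidate H: E = 121.3, α = 17.0, σ_y = 166.2 → σ = 347 MPa, n = 0.479
Smallest n: candidate H with n = 0.479.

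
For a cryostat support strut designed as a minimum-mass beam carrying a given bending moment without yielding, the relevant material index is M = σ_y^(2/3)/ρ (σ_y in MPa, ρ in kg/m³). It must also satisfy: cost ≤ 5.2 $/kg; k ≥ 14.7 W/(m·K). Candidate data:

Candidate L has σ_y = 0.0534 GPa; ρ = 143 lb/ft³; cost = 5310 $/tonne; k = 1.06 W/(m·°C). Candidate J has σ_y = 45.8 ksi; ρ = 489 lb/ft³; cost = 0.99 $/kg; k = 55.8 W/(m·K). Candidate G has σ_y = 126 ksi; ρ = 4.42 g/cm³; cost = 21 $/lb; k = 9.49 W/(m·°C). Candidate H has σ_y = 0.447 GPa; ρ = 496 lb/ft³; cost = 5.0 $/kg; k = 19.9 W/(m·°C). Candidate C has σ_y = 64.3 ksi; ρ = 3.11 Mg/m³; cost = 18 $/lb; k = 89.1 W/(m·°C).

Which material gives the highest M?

candidate H

Screen on constraints: cost ≤ 5.2 $/kg; k ≥ 14.7 W/(m·K). Survivors: candidate J, candidate H.
After converting to SI:
  candidate J: σ_y = 315.8 MPa, ρ = 7833 kg/m³
  candidate H: σ_y = 447.0 MPa, ρ = 7945 kg/m³
  candidate H: M = 7.36×10⁻³
  candidate J: M = 5.92×10⁻³
Candidate H ranks first.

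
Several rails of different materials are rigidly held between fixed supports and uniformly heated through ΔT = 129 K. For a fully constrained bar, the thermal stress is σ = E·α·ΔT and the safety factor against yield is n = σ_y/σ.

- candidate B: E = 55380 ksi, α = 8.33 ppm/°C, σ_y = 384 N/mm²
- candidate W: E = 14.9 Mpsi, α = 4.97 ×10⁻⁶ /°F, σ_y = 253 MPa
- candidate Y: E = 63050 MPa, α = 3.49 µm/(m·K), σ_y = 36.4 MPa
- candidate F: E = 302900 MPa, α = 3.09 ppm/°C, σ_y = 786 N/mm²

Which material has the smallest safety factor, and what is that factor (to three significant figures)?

candidate B, n = 0.936

With everything in SI (GPa, ×10⁻⁶/K, MPa):
  candidate B: E = 381.8, α = 8.33, σ_y = 384.0 → σ = 410 MPa, n = 0.936
  candidate W: E = 102.7, α = 8.95, σ_y = 253.0 → σ = 119 MPa, n = 2.13
  candidate Y: E = 63.05, α = 3.49, σ_y = 36.40 → σ = 28.4 MPa, n = 1.28
  candidate F: E = 302.9, α = 3.09, σ_y = 786.0 → σ = 121 MPa, n = 6.51
Smallest n: candidate B with n = 0.936.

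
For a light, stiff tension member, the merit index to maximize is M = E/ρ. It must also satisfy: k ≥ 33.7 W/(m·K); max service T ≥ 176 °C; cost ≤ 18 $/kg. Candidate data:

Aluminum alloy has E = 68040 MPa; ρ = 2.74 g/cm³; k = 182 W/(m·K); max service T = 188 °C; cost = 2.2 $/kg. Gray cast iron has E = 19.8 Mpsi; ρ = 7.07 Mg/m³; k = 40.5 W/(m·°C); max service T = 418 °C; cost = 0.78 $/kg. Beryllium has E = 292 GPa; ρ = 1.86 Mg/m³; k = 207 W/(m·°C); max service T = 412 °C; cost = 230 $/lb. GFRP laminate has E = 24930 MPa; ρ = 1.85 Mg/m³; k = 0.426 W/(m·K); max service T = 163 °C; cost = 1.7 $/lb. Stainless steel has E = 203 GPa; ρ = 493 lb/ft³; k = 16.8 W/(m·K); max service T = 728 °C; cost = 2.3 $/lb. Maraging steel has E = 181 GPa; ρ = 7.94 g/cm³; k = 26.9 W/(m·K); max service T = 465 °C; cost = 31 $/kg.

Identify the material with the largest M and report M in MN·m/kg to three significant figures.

Screen on constraints: k ≥ 33.7 W/(m·K); max service T ≥ 176 °C; cost ≤ 18 $/kg. Survivors: aluminum alloy, gray cast iron.
After converting to SI:
  aluminum alloy: E = 68.04 GPa, ρ = 2740 kg/m³
  gray cast iron: E = 136.5 GPa, ρ = 7070 kg/m³
  aluminum alloy: M = 24.8 MN·m/kg
  gray cast iron: M = 19.3 MN·m/kg
Aluminum alloy ranks first.

aluminum alloy, M = 24.8 MN·m/kg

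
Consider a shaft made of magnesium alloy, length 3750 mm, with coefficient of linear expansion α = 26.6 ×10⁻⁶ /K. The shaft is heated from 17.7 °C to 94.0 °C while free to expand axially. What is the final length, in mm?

3757.6 mm

ΔT = 94.0 − 17.7 = 76.30 K.
ΔL = α·L₀·ΔT = 26.6×10⁻⁶ × 3750 mm × 76.30 K = 7.61 mm.
L = L₀ + ΔL = 3750 + 7.61 = 3757.6 mm.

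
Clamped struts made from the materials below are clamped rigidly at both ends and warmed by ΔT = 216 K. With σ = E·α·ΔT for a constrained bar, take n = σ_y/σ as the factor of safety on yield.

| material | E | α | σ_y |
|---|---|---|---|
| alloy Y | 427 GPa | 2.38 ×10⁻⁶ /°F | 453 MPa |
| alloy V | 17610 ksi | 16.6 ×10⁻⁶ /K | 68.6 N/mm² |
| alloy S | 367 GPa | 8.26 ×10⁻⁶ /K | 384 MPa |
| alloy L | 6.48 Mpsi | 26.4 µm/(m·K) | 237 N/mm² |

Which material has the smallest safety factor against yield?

Per material, after unit conversion:
  alloy Y: E = 427.0, α = 4.28, σ_y = 453.0 → σ = 395 MPa, n = 1.15
  alloy V: E = 121.4, α = 16.6, σ_y = 68.60 → σ = 435 MPa, n = 0.158
  alloy S: E = 367.0, α = 8.26, σ_y = 384.0 → σ = 655 MPa, n = 0.586
  alloy L: E = 44.68, α = 26.4, σ_y = 237.0 → σ = 255 MPa, n = 0.930
Alloy V has the lowest safety factor, n = 0.158.

alloy V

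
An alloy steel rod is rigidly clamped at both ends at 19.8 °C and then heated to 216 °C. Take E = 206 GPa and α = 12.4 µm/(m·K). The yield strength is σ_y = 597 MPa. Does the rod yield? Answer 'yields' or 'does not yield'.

ΔT = 196.2 K. Constrained thermal stress σ = E·α·ΔT = 206.0×10³ MPa × 12.4×10⁻⁶ × 196.2 = 501 MPa (compressive).
Compare to σ_y = 597 MPa: σ < σ_y, so it does not yield.

does not yield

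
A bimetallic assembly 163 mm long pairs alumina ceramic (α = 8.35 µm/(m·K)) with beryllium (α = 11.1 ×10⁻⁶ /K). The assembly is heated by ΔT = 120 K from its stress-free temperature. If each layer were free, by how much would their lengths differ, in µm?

53.8 µm

Δα = |8.35 − 11.1|×10⁻⁶/K = 2.75×10⁻⁶/K.
ΔL_mismatch = Δα·L·ΔT = 2.75×10⁻⁶ × 163.0 mm × 120.0 K = 53.8 µm.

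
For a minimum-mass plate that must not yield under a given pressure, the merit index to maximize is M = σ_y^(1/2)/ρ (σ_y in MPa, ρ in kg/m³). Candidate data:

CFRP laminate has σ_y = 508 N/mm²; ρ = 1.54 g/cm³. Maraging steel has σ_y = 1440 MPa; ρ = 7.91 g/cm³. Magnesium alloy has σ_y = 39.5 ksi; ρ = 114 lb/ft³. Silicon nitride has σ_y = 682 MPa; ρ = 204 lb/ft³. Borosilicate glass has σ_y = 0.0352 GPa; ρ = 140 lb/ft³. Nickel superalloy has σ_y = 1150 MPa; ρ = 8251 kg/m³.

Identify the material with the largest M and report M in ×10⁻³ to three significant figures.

In SI units:
  CFRP laminate: σ_y = 508.0 MPa, ρ = 1540 kg/m³
  maraging steel: σ_y = 1440 MPa, ρ = 7910 kg/m³
  magnesium alloy: σ_y = 272.3 MPa, ρ = 1826 kg/m³
  silicon nitride: σ_y = 682.0 MPa, ρ = 3268 kg/m³
  borosilicate glass: σ_y = 35.20 MPa, ρ = 2243 kg/m³
  nickel superalloy: σ_y = 1150 MPa, ρ = 8251 kg/m³
  CFRP laminate: M = 14.6×10⁻³
  magnesium alloy: M = 9.04×10⁻³
  silicon nitride: M = 7.99×10⁻³
  maraging steel: M = 4.80×10⁻³
  nickel superalloy: M = 4.11×10⁻³
  borosilicate glass: M = 2.65×10⁻³
Highest index: CFRP laminate.

CFRP laminate, M = 14.6×10⁻³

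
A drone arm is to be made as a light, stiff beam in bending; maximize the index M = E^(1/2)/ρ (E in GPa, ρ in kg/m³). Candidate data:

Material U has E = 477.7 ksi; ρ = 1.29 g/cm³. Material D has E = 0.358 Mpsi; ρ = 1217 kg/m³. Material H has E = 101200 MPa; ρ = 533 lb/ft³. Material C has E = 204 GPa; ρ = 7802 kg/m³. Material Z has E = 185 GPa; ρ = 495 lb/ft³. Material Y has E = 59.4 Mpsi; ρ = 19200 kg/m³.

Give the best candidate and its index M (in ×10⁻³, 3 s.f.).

material C, M = 1.83×10⁻³

In SI units:
  material U: E = 3.294 GPa, ρ = 1290 kg/m³
  material D: E = 2.468 GPa, ρ = 1217 kg/m³
  material H: E = 101.2 GPa, ρ = 8538 kg/m³
  material C: E = 204.0 GPa, ρ = 7802 kg/m³
  material Z: E = 185.0 GPa, ρ = 7929 kg/m³
  material Y: E = 409.5 GPa, ρ = 19200 kg/m³
  material C: M = 1.83×10⁻³
  material Z: M = 1.72×10⁻³
  material U: M = 1.41×10⁻³
  material D: M = 1.29×10⁻³
  material H: M = 1.18×10⁻³
  material Y: M = 1.05×10⁻³
The maximum is for material C.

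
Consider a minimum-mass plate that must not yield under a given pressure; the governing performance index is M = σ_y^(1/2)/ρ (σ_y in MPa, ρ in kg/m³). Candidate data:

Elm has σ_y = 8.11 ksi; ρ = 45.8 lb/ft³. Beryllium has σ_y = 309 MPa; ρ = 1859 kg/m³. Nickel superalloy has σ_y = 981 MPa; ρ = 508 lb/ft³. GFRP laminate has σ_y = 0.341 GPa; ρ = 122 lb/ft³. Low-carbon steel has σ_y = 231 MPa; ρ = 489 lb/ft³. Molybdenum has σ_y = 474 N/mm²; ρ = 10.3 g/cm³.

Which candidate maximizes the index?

elm

In SI units:
  elm: σ_y = 55.92 MPa, ρ = 733.6 kg/m³
  beryllium: σ_y = 309.0 MPa, ρ = 1859 kg/m³
  nickel superalloy: σ_y = 981.0 MPa, ρ = 8137 kg/m³
  GFRP laminate: σ_y = 341.0 MPa, ρ = 1954 kg/m³
  low-carbon steel: σ_y = 231.0 MPa, ρ = 7833 kg/m³
  molybdenum: σ_y = 474.0 MPa, ρ = 10300 kg/m³
  elm: M = 10.2×10⁻³
  beryllium: M = 9.46×10⁻³
  GFRP laminate: M = 9.45×10⁻³
  nickel superalloy: M = 3.85×10⁻³
  molybdenum: M = 2.11×10⁻³
  low-carbon steel: M = 1.94×10⁻³
Elm has the largest M.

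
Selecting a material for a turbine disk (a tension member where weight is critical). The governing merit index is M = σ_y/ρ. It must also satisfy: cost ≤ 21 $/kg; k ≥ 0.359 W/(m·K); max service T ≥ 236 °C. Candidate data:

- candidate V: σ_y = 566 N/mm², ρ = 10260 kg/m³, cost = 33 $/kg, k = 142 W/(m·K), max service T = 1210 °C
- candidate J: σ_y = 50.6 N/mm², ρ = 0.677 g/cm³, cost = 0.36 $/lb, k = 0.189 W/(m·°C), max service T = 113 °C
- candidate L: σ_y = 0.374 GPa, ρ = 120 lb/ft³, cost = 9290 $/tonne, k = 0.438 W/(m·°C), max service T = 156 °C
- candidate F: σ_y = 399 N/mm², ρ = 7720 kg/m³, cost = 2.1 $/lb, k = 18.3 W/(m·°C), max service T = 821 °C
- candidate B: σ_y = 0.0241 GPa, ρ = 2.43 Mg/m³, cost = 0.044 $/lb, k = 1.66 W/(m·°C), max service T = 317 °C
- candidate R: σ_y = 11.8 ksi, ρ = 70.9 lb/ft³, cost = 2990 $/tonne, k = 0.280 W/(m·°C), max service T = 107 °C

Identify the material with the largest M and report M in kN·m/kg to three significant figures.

Screen on constraints: cost ≤ 21 $/kg; k ≥ 0.359 W/(m·K); max service T ≥ 236 °C. Survivors: candidate F, candidate B.
Putting every candidate on a common basis:
  candidate F: σ_y = 399.0 MPa, ρ = 7720 kg/m³
  candidate B: σ_y = 24.10 MPa, ρ = 2430 kg/m³
  candidate F: M = 51.7 kN·m/kg
  candidate B: M = 9.92 kN·m/kg
The maximum is for candidate F.

candidate F, M = 51.7 kN·m/kg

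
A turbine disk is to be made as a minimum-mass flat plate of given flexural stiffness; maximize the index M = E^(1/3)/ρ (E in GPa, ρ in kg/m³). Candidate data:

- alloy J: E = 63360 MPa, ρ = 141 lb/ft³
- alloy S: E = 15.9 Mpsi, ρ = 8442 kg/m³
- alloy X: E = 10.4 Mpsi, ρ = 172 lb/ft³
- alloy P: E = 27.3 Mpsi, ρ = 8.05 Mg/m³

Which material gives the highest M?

alloy J

Putting every candidate on a common basis:
  alloy J: E = 63.36 GPa, ρ = 2259 kg/m³
  alloy S: E = 109.6 GPa, ρ = 8442 kg/m³
  alloy X: E = 71.71 GPa, ρ = 2755 kg/m³
  alloy P: E = 188.2 GPa, ρ = 8050 kg/m³
  alloy J: M = 1.77×10⁻³
  alloy X: M = 1.51×10⁻³
  alloy P: M = 0.712×10⁻³
  alloy S: M = 0.567×10⁻³
Highest index: alloy J.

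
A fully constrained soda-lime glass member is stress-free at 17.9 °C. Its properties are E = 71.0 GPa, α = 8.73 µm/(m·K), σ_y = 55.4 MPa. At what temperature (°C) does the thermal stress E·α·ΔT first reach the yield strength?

107 °C

E·α·ΔT = 55.40 MPa ⇒ ΔT = 55.40 / (71.00×10³ × 8.73×10⁻⁶) = 89.38 K.
T = 17.9 + 89.38 = 107.3 °C.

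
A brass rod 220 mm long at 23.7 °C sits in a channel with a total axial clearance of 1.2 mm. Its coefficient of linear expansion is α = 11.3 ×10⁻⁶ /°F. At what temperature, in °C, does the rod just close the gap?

α = 11.3×10⁻⁶/°F × 9/5 = 20.3×10⁻⁶/K.
α·L₀·ΔT = 1.2 mm ⇒ ΔT = 1.2 / (20.3×10⁻⁶ × 220.0) = 268.2 K.
T = 23.7 + 268.2 = 291.9 °C.

292 °C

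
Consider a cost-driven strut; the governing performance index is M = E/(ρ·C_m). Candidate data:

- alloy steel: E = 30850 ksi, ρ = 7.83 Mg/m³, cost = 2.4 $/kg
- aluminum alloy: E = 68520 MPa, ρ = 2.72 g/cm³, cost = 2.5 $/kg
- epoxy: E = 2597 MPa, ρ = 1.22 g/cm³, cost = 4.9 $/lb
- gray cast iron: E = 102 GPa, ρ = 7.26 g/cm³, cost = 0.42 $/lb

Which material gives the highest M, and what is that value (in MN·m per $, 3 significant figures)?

gray cast iron, M = 15.2 MN·m per $

After converting to SI:
  alloy steel: E = 212.7 GPa, ρ = 7830 kg/m³, cost = 2.400 $/kg
  aluminum alloy: E = 68.52 GPa, ρ = 2720 kg/m³, cost = 2.500 $/kg
  epoxy: E = 2.597 GPa, ρ = 1220 kg/m³, cost = 10.80 $/kg
  gray cast iron: E = 102.0 GPa, ρ = 7260 kg/m³, cost = 0.9259 $/kg
  gray cast iron: M = 15.2 MN·m per $
  alloy steel: M = 11.3 MN·m per $
  aluminum alloy: M = 10.1 MN·m per $
  epoxy: M = 0.197 MN·m per $
The maximum is for gray cast iron.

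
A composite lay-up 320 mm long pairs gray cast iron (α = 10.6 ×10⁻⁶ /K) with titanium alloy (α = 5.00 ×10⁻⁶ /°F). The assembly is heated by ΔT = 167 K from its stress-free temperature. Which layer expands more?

titanium alloy: α = 5.00×10⁻⁶/°F × 9/5 = 9.00×10⁻⁶/K.
α(gray cast iron) = 10.6×10⁻⁶/K vs α(titanium alloy) = 9.00×10⁻⁶/K.
Higher α expands more for the same ΔT: gray cast iron.

gray cast iron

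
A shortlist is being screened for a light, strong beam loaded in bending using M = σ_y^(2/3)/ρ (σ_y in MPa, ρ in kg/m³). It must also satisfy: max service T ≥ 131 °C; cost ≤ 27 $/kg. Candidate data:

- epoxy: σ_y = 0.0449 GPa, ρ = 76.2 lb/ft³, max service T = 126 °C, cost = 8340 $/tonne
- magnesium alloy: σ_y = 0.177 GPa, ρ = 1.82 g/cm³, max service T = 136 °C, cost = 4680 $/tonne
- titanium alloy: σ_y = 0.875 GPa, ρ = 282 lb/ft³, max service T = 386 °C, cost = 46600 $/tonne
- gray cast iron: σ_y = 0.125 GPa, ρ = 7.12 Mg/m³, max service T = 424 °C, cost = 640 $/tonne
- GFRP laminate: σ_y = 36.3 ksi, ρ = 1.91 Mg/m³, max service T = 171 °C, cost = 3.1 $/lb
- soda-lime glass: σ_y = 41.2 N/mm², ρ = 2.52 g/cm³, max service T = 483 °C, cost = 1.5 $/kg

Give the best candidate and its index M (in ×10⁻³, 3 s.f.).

Screen on constraints: max service T ≥ 131 °C; cost ≤ 27 $/kg. Survivors: magnesium alloy, gray cast iron, GFRP laminate, soda-lime glass.
After converting to SI:
  magnesium alloy: σ_y = 177.0 MPa, ρ = 1820 kg/m³
  gray cast iron: σ_y = 125.0 MPa, ρ = 7120 kg/m³
  GFRP laminate: σ_y = 250.3 MPa, ρ = 1910 kg/m³
  soda-lime glass: σ_y = 41.20 MPa, ρ = 2520 kg/m³
  GFRP laminate: M = 20.8×10⁻³
  magnesium alloy: M = 17.3×10⁻³
  soda-lime glass: M = 4.73×10⁻³
  gray cast iron: M = 3.51×10⁻³
GFRP laminate ranks first.

GFRP laminate, M = 20.8×10⁻³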